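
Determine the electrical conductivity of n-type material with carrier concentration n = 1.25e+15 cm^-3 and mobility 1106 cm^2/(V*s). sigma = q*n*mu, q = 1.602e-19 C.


Step 1: sigma = q * n * mu
Step 2: sigma = 1.602e-19 * 1.25e+15 * 1106
Step 3: sigma = 2.215e-01 S/cm

2.215e-01


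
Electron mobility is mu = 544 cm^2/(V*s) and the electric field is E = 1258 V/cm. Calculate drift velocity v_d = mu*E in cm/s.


Step 1: v_d = mu * E
Step 2: v_d = 544 * 1258 = 684352
Step 3: v_d = 6.84e+05 cm/s

6.84e+05


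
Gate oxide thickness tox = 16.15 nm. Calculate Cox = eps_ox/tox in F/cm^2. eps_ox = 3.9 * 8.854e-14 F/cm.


Step 1: eps_ox = 3.9 * 8.854e-14 = 3.45306e-13 F/cm
Step 2: tox in cm = 16.15 nm * 1e-7 = 1.6150e-06 cm
Step 3: Cox = 3.45306e-13 / 1.6150e-06 = 2.14e-07 F/cm^2

2.14e-07


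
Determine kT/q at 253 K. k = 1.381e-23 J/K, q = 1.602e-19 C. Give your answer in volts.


Step 1: kT = 1.381e-23 * 253 = 3.49393e-21 J
Step 2: Vt = kT/q = 3.49393e-21 / 1.602e-19
Step 3: Vt = 0.02181 V

0.02181


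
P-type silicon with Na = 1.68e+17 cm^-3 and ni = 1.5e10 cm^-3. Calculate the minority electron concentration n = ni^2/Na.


Step 1: Majority hole concentration p ≈ Na = 1.68e+17 cm^-3
Step 2: n = ni^2 / Na = (1.5e10)^2 / 1.68e+17
Step 3: n = 1.34e+03 cm^-3

1.34e+03


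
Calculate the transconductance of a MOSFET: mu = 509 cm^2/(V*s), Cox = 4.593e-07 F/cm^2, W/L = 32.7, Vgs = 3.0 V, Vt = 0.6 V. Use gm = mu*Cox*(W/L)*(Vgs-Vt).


Step 1: Vov = Vgs - Vt = 3.0 - 0.6 = 2.4 V
Step 2: gm = mu * Cox * (W/L) * Vov
Step 3: gm = 509 * 4.593e-07 * 32.7 * 2.4 = 1.83e-02 S

1.83e-02


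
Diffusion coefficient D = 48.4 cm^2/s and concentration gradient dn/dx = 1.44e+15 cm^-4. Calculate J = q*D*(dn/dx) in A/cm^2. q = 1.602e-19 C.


Step 1: J = q * D * (dn/dx)
Step 2: J = 1.602e-19 * 48.4 * 1.44e+15
Step 3: J = 1.12e-02 A/cm^2

1.12e-02


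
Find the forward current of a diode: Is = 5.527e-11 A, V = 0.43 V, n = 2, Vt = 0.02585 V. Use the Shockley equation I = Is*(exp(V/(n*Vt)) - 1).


Step 1: V/(n*Vt) = 0.43/(2*0.02585) = 8.3172
Step 2: exp(8.3172) = 4.0937e+03
Step 3: I = 5.527e-11 * (4.0937e+03 - 1) = 2.26e-07 A

2.26e-07


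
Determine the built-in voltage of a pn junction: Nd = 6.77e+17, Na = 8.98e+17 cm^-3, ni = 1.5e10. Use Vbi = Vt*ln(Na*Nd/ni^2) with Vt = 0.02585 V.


Step 1: Compute Na*Nd/ni^2 = 8.98e+17 * 6.77e+17 / (1.5e10)^2 = 2.7020e+15
Step 2: ln(2.7020e+15) = 35.5328
Step 3: Vbi = 0.02585 * 35.5328 = 0.919 V

0.919


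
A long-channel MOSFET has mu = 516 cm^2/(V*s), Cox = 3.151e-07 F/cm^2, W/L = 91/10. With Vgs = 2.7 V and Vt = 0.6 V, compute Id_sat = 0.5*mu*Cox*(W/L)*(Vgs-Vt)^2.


Step 1: Overdrive voltage Vov = Vgs - Vt = 2.7 - 0.6 = 2.1 V
Step 2: W/L = 91/10 = 9.1
Step 3: Id = 0.5 * 516 * 3.151e-07 * 9.1 * 2.1^2
Step 4: Id = 3.26e-03 A

3.26e-03


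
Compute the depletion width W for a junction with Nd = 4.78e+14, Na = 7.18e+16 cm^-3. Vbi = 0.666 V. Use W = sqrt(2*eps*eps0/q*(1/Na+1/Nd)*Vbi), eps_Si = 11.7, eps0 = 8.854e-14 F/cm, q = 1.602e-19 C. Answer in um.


Step 1: 1/Na + 1/Nd = 1/7.18e+16 + 1/4.78e+14 = 2.10598e-15
Step 2: 2*eps*eps0/q = 2*11.7*8.854e-14/1.602e-19 = 1.293281e+07
Step 3: W^2 = 1.293281e+07 * 2.10598e-15 * 0.666 = 1.81393e-08
Step 4: W = sqrt(1.81393e-08) = 1.347e-04 cm = 1.347 um

1.347


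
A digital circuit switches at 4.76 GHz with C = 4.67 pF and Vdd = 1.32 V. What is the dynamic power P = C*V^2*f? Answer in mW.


Step 1: V^2 = 1.32^2 = 1.7424 V^2
Step 2: P = C*V^2*f = 4.67e-12 F * 1.7424 * 4.76e9 Hz
Step 3: P = 3.873215808e-02 W
Step 4: P = 38.732 mW

38.732


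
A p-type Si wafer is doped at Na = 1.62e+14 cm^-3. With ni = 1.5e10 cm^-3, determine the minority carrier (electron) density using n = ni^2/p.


Step 1: Majority hole concentration p ≈ Na = 1.62e+14 cm^-3
Step 2: n = ni^2 / Na = (1.5e10)^2 / 1.62e+14
Step 3: n = 1.39e+06 cm^-3

1.39e+06


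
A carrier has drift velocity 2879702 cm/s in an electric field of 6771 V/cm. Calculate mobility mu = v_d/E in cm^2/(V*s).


Step 1: mu = v_d / E
Step 2: mu = 2879702 / 6771
Step 3: mu = 425.3 cm^2/(V*s)

425.3


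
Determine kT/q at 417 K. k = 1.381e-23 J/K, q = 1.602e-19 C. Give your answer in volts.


Step 1: kT = 1.381e-23 * 417 = 5.75877e-21 J
Step 2: Vt = kT/q = 5.75877e-21 / 1.602e-19
Step 3: Vt = 0.03595 V

0.03595


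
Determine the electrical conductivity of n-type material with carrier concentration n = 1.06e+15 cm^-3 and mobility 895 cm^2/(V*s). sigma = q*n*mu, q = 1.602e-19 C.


Step 1: sigma = q * n * mu
Step 2: sigma = 1.602e-19 * 1.06e+15 * 895
Step 3: sigma = 1.520e-01 S/cm

1.520e-01


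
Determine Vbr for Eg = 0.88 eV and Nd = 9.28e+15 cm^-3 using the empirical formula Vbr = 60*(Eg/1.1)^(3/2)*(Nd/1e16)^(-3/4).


Step 1: Eg/1.1 = 0.88/1.1 = 0.800000
Step 2: (Eg/1.1)^1.5 = 0.800000^1.5 = 0.715542
Step 3: (Nd/1e16)^(-0.75) = (0.928)^(-0.75) = 1.057643
Step 4: Vbr = 60 * 0.715542 * 1.057643 = 45.4 V

45.4


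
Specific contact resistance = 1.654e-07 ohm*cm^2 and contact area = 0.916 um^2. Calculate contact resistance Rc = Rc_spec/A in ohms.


Step 1: Convert area to cm^2: 0.916 um^2 = 9.1600e-09 cm^2
Step 2: Rc = Rc_spec / A = 1.654e-07 / 9.1600e-09
Step 3: Rc = 1.81e+01 ohms

1.81e+01


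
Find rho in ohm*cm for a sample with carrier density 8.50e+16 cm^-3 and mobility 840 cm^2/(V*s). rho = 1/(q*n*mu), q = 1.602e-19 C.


Step 1: sigma = q * n * mu = 1.602e-19 * 8.50e+16 * 840 = 1.14383e+01 S/cm
Step 2: rho = 1 / sigma = 1 / 1.14383e+01 = 0.08743 ohm*cm

0.08743


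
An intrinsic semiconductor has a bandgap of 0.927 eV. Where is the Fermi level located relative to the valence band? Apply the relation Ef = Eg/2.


Step 1: For an intrinsic semiconductor, the Fermi level sits at midgap.
Step 2: Ef = Eg / 2 = 0.927 / 2 = 0.4635 eV

0.4635


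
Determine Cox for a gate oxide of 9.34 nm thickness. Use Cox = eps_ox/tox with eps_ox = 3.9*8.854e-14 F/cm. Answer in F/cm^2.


Step 1: eps_ox = 3.9 * 8.854e-14 = 3.45306e-13 F/cm
Step 2: tox in cm = 9.34 nm * 1e-7 = 9.3400e-07 cm
Step 3: Cox = 3.45306e-13 / 9.3400e-07 = 3.70e-07 F/cm^2

3.70e-07


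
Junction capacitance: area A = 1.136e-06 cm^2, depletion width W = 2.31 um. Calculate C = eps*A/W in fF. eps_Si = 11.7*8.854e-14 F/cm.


Step 1: eps_Si = 11.7 * 8.854e-14 = 1.035918e-12 F/cm
Step 2: W in cm = 2.31 * 1e-4 = 2.31e-04 cm
Step 3: C = 1.035918e-12 * 1.136e-06 / 2.31e-04 = 5.094385e-15 F
Step 4: C = 5.09 fF

5.09


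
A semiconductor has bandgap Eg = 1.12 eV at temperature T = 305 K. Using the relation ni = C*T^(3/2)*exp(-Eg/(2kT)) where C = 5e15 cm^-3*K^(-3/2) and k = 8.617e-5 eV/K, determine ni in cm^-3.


Step 1: Compute kT = 8.617e-5 * 305 = 0.02628185 eV
Step 2: Exponent = -Eg/(2kT) = -1.12/(2*0.02628185) = -21.30748
Step 3: T^(3/2) = 305^1.5 = 5326.60
Step 4: ni = 5e15 * 5326.60 * exp(-21.30748) = 1.48e+10 cm^-3

1.48e+10


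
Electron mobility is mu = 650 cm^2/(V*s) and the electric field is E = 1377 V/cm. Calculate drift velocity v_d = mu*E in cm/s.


Step 1: v_d = mu * E
Step 2: v_d = 650 * 1377 = 895050
Step 3: v_d = 8.95e+05 cm/s

8.95e+05


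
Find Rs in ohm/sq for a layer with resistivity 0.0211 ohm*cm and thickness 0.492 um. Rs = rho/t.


Step 1: Convert thickness to cm: t = 0.492 um = 4.9200e-05 cm
Step 2: Rs = rho / t = 0.0211 / 4.9200e-05
Step 3: Rs = 428.9 ohm/sq

428.9


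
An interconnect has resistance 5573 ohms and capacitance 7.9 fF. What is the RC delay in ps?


Step 1: tau = R * C
Step 2: tau = 5573 * 7.9 fF = 5573 * 7.9e-15 F
Step 3: tau = 4.40267e-11 s = 44.0267 ps

44.0267


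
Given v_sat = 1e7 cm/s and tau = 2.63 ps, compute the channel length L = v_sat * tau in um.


Step 1: tau in seconds = 2.63 ps * 1e-12 = 2.6300e-12 s
Step 2: L = v_sat * tau = 1e7 * 2.6300e-12 = 2.6300e-05 cm
Step 3: L in um = 2.6300e-05 * 1e4 = 0.263 um

0.263


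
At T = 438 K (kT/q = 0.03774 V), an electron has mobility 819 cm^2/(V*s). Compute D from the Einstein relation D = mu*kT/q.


Step 1: D = mu * (kT/q)
Step 2: D = 819 * 0.03774
Step 3: D = 30.91 cm^2/s

30.91


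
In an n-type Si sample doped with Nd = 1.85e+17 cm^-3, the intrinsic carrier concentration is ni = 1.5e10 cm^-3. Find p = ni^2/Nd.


Step 1: Since Nd >> ni, n ≈ Nd = 1.85e+17 cm^-3
Step 2: p = ni^2 / n = (1.5e10)^2 / 1.85e+17
Step 3: p = 2.25e20 / 1.85e+17 = 1.22e+03 cm^-3

1.22e+03


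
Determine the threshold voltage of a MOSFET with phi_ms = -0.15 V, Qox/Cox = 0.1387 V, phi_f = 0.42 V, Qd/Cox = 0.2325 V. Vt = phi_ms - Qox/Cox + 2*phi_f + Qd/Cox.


Step 1: Vt = phi_ms - Qox/Cox + 2*phi_f + Qd/Cox
Step 2: Vt = -0.15 - 0.1387 + 2*0.42 + 0.2325
Step 3: Vt = -0.15 - 0.1387 + 0.84 + 0.2325
Step 4: Vt = 0.7838 V

0.7838


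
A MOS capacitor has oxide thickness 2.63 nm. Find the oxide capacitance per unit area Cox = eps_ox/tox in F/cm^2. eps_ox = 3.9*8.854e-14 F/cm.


Step 1: eps_ox = 3.9 * 8.854e-14 = 3.45306e-13 F/cm
Step 2: tox in cm = 2.63 nm * 1e-7 = 2.6300e-07 cm
Step 3: Cox = 3.45306e-13 / 2.6300e-07 = 1.31e-06 F/cm^2

1.31e-06


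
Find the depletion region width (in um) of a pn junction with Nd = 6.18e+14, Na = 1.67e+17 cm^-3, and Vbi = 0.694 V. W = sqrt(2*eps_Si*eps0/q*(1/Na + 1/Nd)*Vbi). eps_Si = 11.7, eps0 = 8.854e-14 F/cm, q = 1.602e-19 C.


Step 1: 1/Na + 1/Nd = 1/1.67e+17 + 1/6.18e+14 = 1.62411e-15
Step 2: 2*eps*eps0/q = 2*11.7*8.854e-14/1.602e-19 = 1.293281e+07
Step 3: W^2 = 1.293281e+07 * 1.62411e-15 * 0.694 = 1.45770e-08
Step 4: W = sqrt(1.45770e-08) = 1.207e-04 cm = 1.207 um

1.207


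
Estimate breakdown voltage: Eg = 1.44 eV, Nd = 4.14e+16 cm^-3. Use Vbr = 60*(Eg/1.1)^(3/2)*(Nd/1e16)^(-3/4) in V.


Step 1: Eg/1.1 = 1.44/1.1 = 1.309091
Step 2: (Eg/1.1)^1.5 = 1.309091^1.5 = 1.497803
Step 3: (Nd/1e16)^(-0.75) = (4.14)^(-0.75) = 0.344548
Step 4: Vbr = 60 * 1.497803 * 0.344548 = 31.0 V

31.0


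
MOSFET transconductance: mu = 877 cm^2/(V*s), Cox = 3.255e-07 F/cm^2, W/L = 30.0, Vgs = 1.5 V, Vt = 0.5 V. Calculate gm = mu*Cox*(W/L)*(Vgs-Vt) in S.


Step 1: Vov = Vgs - Vt = 1.5 - 0.5 = 1.0 V
Step 2: gm = mu * Cox * (W/L) * Vov
Step 3: gm = 877 * 3.255e-07 * 30.0 * 1.0 = 8.56e-03 S

8.56e-03


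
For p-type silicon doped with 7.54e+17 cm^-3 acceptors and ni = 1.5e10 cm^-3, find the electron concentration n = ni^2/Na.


Step 1: Majority hole concentration p ≈ Na = 7.54e+17 cm^-3
Step 2: n = ni^2 / Na = (1.5e10)^2 / 7.54e+17
Step 3: n = 2.98e+02 cm^-3

2.98e+02


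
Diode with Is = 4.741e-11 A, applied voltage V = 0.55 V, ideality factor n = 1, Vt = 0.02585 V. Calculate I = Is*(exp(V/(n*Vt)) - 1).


Step 1: V/(n*Vt) = 0.55/(1*0.02585) = 21.2766
Step 2: exp(21.2766) = 1.7390e+09
Step 3: I = 4.741e-11 * (1.7390e+09 - 1) = 8.24e-02 A

8.24e-02


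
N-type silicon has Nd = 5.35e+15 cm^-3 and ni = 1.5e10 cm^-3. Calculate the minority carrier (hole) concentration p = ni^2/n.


Step 1: Since Nd >> ni, n ≈ Nd = 5.35e+15 cm^-3
Step 2: p = ni^2 / n = (1.5e10)^2 / 5.35e+15
Step 3: p = 2.25e20 / 5.35e+15 = 4.21e+04 cm^-3

4.21e+04


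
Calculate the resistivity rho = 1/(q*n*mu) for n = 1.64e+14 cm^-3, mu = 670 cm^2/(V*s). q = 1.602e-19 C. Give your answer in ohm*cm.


Step 1: sigma = q * n * mu = 1.602e-19 * 1.64e+14 * 670 = 1.76028e-02 S/cm
Step 2: rho = 1 / sigma = 1 / 1.76028e-02 = 56.81 ohm*cm

56.81


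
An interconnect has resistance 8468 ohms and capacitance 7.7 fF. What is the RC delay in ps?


Step 1: tau = R * C
Step 2: tau = 8468 * 7.7 fF = 8468 * 7.7e-15 F
Step 3: tau = 6.52036e-11 s = 65.2036 ps

65.2036


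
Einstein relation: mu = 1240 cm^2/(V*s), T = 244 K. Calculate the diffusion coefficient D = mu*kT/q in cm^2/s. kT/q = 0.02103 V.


Step 1: D = mu * (kT/q)
Step 2: D = 1240 * 0.02103
Step 3: D = 26.08 cm^2/s

26.08


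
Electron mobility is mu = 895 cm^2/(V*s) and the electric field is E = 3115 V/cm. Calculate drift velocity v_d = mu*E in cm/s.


Step 1: v_d = mu * E
Step 2: v_d = 895 * 3115 = 2787925
Step 3: v_d = 2.79e+06 cm/s

2.79e+06


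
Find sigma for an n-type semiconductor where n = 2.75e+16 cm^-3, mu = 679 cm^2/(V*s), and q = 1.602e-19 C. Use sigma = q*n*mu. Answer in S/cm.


Step 1: sigma = q * n * mu
Step 2: sigma = 1.602e-19 * 2.75e+16 * 679
Step 3: sigma = 2.991e+00 S/cm

2.991e+00


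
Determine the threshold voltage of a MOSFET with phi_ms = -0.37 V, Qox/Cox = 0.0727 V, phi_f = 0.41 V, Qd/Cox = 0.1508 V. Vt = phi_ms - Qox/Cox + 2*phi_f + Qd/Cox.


Step 1: Vt = phi_ms - Qox/Cox + 2*phi_f + Qd/Cox
Step 2: Vt = -0.37 - 0.0727 + 2*0.41 + 0.1508
Step 3: Vt = -0.37 - 0.0727 + 0.82 + 0.1508
Step 4: Vt = 0.5281 V

0.5281


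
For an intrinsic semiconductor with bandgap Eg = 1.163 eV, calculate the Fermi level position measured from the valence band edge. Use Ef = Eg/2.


Step 1: For an intrinsic semiconductor, the Fermi level sits at midgap.
Step 2: Ef = Eg / 2 = 1.163 / 2 = 0.5815 eV

0.5815


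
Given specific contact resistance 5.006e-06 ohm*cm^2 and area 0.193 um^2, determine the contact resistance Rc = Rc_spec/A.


Step 1: Convert area to cm^2: 0.193 um^2 = 1.9300e-09 cm^2
Step 2: Rc = Rc_spec / A = 5.006e-06 / 1.9300e-09
Step 3: Rc = 2.59e+03 ohms

2.59e+03


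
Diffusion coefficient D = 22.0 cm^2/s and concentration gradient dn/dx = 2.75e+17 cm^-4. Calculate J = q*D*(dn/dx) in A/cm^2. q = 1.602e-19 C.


Step 1: J = q * D * (dn/dx)
Step 2: J = 1.602e-19 * 22.0 * 2.75e+17
Step 3: J = 9.69e-01 A/cm^2

9.69e-01


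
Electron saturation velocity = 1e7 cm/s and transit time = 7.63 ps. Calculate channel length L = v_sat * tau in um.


Step 1: tau in seconds = 7.63 ps * 1e-12 = 7.6300e-12 s
Step 2: L = v_sat * tau = 1e7 * 7.6300e-12 = 7.6300e-05 cm
Step 3: L in um = 7.6300e-05 * 1e4 = 0.763 um

0.763


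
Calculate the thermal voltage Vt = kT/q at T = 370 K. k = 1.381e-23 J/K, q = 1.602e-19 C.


Step 1: kT = 1.381e-23 * 370 = 5.1097e-21 J
Step 2: Vt = kT/q = 5.1097e-21 / 1.602e-19
Step 3: Vt = 0.0319 V

0.0319


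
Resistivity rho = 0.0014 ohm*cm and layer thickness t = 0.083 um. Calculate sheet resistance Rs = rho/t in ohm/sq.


Step 1: Convert thickness to cm: t = 0.083 um = 8.3000e-06 cm
Step 2: Rs = rho / t = 0.0014 / 8.3000e-06
Step 3: Rs = 168.7 ohm/sq

168.7


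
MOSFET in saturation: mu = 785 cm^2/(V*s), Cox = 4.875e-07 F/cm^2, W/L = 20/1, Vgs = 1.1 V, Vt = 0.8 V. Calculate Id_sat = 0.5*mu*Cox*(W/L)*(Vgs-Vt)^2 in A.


Step 1: Overdrive voltage Vov = Vgs - Vt = 1.1 - 0.8 = 0.3 V
Step 2: W/L = 20/1 = 20
Step 3: Id = 0.5 * 785 * 4.875e-07 * 20 * 0.3^2
Step 4: Id = 3.44e-04 A

3.44e-04


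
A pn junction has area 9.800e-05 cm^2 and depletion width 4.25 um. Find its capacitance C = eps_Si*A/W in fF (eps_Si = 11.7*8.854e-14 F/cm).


Step 1: eps_Si = 11.7 * 8.854e-14 = 1.035918e-12 F/cm
Step 2: W in cm = 4.25 * 1e-4 = 4.25e-04 cm
Step 3: C = 1.035918e-12 * 9.800e-05 / 4.25e-04 = 2.388705e-13 F
Step 4: C = 238.87 fF

238.87


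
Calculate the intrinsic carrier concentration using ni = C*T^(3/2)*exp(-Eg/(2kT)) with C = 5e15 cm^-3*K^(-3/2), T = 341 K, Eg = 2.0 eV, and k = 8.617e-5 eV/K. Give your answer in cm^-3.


Step 1: Compute kT = 8.617e-5 * 341 = 0.02938397 eV
Step 2: Exponent = -Eg/(2kT) = -2.0/(2*0.02938397) = -34.03216
Step 3: T^(3/2) = 341^1.5 = 6296.97
Step 4: ni = 5e15 * 6296.97 * exp(-34.03216) = 5.23e+04 cm^-3

5.23e+04


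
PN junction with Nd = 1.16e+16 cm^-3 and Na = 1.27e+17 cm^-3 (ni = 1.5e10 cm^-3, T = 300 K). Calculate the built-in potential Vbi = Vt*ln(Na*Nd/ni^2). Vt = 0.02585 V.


Step 1: Compute Na*Nd/ni^2 = 1.27e+17 * 1.16e+16 / (1.5e10)^2 = 6.5476e+12
Step 2: ln(6.5476e+12) = 29.5101
Step 3: Vbi = 0.02585 * 29.5101 = 0.763 V

0.763


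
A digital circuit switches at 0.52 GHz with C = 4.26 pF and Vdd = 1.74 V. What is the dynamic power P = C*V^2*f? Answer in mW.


Step 1: V^2 = 1.74^2 = 3.0276 V^2
Step 2: P = C*V^2*f = 4.26e-12 F * 3.0276 * 0.52e9 Hz
Step 3: P = 6.70673952e-03 W
Step 4: P = 6.707 mW

6.707


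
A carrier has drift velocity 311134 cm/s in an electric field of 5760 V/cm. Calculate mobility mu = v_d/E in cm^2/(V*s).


Step 1: mu = v_d / E
Step 2: mu = 311134 / 5760
Step 3: mu = 54.02 cm^2/(V*s)

54.02


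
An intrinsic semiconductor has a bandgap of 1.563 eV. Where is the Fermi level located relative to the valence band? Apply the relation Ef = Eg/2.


Step 1: For an intrinsic semiconductor, the Fermi level sits at midgap.
Step 2: Ef = Eg / 2 = 1.563 / 2 = 0.7815 eV

0.7815


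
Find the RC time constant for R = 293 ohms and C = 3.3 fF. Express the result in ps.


Step 1: tau = R * C
Step 2: tau = 293 * 3.3 fF = 293 * 3.3e-15 F
Step 3: tau = 9.669e-13 s = 0.9669 ps

0.9669


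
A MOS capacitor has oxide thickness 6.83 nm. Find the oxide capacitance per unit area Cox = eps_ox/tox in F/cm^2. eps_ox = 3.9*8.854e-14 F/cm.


Step 1: eps_ox = 3.9 * 8.854e-14 = 3.45306e-13 F/cm
Step 2: tox in cm = 6.83 nm * 1e-7 = 6.8300e-07 cm
Step 3: Cox = 3.45306e-13 / 6.8300e-07 = 5.06e-07 F/cm^2

5.06e-07


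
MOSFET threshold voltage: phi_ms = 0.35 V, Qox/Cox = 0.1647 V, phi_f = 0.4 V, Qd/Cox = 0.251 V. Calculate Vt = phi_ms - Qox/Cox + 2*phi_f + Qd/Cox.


Step 1: Vt = phi_ms - Qox/Cox + 2*phi_f + Qd/Cox
Step 2: Vt = 0.35 - 0.1647 + 2*0.4 + 0.251
Step 3: Vt = 0.35 - 0.1647 + 0.8 + 0.251
Step 4: Vt = 1.2363 V

1.2363


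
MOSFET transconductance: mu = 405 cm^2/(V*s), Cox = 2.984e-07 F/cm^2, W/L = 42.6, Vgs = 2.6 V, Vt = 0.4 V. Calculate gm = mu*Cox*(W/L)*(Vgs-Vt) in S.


Step 1: Vov = Vgs - Vt = 2.6 - 0.4 = 2.2 V
Step 2: gm = mu * Cox * (W/L) * Vov
Step 3: gm = 405 * 2.984e-07 * 42.6 * 2.2 = 1.13e-02 S

1.13e-02


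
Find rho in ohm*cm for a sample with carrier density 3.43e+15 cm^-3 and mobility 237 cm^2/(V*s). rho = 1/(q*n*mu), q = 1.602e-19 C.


Step 1: sigma = q * n * mu = 1.602e-19 * 3.43e+15 * 237 = 1.30228e-01 S/cm
Step 2: rho = 1 / sigma = 1 / 1.30228e-01 = 7.679 ohm*cm

7.679


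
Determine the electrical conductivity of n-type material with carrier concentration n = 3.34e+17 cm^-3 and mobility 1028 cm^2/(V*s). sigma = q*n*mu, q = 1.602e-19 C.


Step 1: sigma = q * n * mu
Step 2: sigma = 1.602e-19 * 3.34e+17 * 1028
Step 3: sigma = 5.500e+01 S/cm

5.500e+01


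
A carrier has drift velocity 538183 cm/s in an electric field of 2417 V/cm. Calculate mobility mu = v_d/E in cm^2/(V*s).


Step 1: mu = v_d / E
Step 2: mu = 538183 / 2417
Step 3: mu = 222.67 cm^2/(V*s)

222.67


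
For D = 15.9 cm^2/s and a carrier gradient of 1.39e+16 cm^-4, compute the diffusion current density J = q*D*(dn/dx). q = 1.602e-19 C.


Step 1: J = q * D * (dn/dx)
Step 2: J = 1.602e-19 * 15.9 * 1.39e+16
Step 3: J = 3.54e-02 A/cm^2

3.54e-02


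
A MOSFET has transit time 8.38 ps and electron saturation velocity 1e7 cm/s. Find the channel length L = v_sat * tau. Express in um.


Step 1: tau in seconds = 8.38 ps * 1e-12 = 8.3800e-12 s
Step 2: L = v_sat * tau = 1e7 * 8.3800e-12 = 8.3800e-05 cm
Step 3: L in um = 8.3800e-05 * 1e4 = 0.838 um

0.838


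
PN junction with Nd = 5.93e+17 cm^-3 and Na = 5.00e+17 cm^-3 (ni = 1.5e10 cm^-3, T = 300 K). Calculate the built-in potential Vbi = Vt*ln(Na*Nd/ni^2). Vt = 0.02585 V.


Step 1: Compute Na*Nd/ni^2 = 5.00e+17 * 5.93e+17 / (1.5e10)^2 = 1.3178e+15
Step 2: ln(1.3178e+15) = 34.8147
Step 3: Vbi = 0.02585 * 34.8147 = 0.9 V

0.9


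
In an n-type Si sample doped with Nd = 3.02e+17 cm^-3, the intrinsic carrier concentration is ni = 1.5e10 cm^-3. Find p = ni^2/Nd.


Step 1: Since Nd >> ni, n ≈ Nd = 3.02e+17 cm^-3
Step 2: p = ni^2 / n = (1.5e10)^2 / 3.02e+17
Step 3: p = 2.25e20 / 3.02e+17 = 7.45e+02 cm^-3

7.45e+02


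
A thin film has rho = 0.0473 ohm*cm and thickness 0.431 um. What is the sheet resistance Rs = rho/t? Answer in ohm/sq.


Step 1: Convert thickness to cm: t = 0.431 um = 4.3100e-05 cm
Step 2: Rs = rho / t = 0.0473 / 4.3100e-05
Step 3: Rs = 1097.4 ohm/sq

1097.4


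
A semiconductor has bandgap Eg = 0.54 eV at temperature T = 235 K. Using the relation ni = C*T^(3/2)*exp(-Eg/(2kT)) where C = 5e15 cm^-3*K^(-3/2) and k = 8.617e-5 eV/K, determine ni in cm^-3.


Step 1: Compute kT = 8.617e-5 * 235 = 0.02024995 eV
Step 2: Exponent = -Eg/(2kT) = -0.54/(2*0.02024995) = -13.33337
Step 3: T^(3/2) = 235^1.5 = 3602.48
Step 4: ni = 5e15 * 3602.48 * exp(-13.33337) = 2.92e+13 cm^-3

2.92e+13


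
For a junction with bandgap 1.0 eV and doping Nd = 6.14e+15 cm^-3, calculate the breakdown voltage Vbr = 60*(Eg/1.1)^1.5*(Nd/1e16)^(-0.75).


Step 1: Eg/1.1 = 1.0/1.1 = 0.909091
Step 2: (Eg/1.1)^1.5 = 0.909091^1.5 = 0.866784
Step 3: (Nd/1e16)^(-0.75) = (0.614)^(-0.75) = 1.441696
Step 4: Vbr = 60 * 0.866784 * 1.441696 = 75.0 V

75.0


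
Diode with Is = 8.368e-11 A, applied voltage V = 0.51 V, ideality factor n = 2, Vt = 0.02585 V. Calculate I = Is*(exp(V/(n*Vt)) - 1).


Step 1: V/(n*Vt) = 0.51/(2*0.02585) = 9.8646
Step 2: exp(9.8646) = 1.9237e+04
Step 3: I = 8.368e-11 * (1.9237e+04 - 1) = 1.61e-06 A

1.61e-06


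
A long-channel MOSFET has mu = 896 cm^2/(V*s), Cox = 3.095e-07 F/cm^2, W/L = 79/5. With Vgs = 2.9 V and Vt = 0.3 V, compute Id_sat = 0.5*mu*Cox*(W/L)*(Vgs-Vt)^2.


Step 1: Overdrive voltage Vov = Vgs - Vt = 2.9 - 0.3 = 2.6 V
Step 2: W/L = 79/5 = 15.8
Step 3: Id = 0.5 * 896 * 3.095e-07 * 15.8 * 2.6^2
Step 4: Id = 1.48e-02 A

1.48e-02


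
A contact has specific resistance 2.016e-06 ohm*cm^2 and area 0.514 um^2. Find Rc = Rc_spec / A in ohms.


Step 1: Convert area to cm^2: 0.514 um^2 = 5.1400e-09 cm^2
Step 2: Rc = Rc_spec / A = 2.016e-06 / 5.1400e-09
Step 3: Rc = 3.92e+02 ohms

3.92e+02


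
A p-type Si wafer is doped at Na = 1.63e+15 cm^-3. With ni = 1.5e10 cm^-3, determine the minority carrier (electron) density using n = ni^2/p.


Step 1: Majority hole concentration p ≈ Na = 1.63e+15 cm^-3
Step 2: n = ni^2 / Na = (1.5e10)^2 / 1.63e+15
Step 3: n = 1.38e+05 cm^-3

1.38e+05


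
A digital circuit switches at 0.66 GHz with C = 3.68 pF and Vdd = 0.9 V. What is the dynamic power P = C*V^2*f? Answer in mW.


Step 1: V^2 = 0.9^2 = 0.81 V^2
Step 2: P = C*V^2*f = 3.68e-12 F * 0.81 * 0.66e9 Hz
Step 3: P = 1.967328e-03 W
Step 4: P = 1.967 mW

1.967


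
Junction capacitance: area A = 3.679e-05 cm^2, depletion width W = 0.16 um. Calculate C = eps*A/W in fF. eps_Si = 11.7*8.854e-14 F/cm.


Step 1: eps_Si = 11.7 * 8.854e-14 = 1.035918e-12 F/cm
Step 2: W in cm = 0.16 * 1e-4 = 1.60e-05 cm
Step 3: C = 1.035918e-12 * 3.679e-05 / 1.60e-05 = 2.381964e-12 F
Step 4: C = 2381.96 fF

2381.96


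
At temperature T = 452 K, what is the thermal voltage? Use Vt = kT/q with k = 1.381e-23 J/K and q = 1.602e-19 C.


Step 1: kT = 1.381e-23 * 452 = 6.24212e-21 J
Step 2: Vt = kT/q = 6.24212e-21 / 1.602e-19
Step 3: Vt = 0.03896 V

0.03896


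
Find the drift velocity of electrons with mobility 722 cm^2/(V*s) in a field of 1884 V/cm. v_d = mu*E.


Step 1: v_d = mu * E
Step 2: v_d = 722 * 1884 = 1360248
Step 3: v_d = 1.36e+06 cm/s

1.36e+06


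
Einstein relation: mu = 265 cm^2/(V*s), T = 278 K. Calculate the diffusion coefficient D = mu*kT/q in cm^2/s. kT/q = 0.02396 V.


Step 1: D = mu * (kT/q)
Step 2: D = 265 * 0.02396
Step 3: D = 6.35 cm^2/s

6.35


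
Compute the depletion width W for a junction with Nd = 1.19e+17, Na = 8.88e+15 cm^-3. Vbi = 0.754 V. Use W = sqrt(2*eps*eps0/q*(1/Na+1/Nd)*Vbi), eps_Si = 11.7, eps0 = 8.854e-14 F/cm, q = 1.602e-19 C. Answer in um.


Step 1: 1/Na + 1/Nd = 1/8.88e+15 + 1/1.19e+17 = 1.21016e-16
Step 2: 2*eps*eps0/q = 2*11.7*8.854e-14/1.602e-19 = 1.293281e+07
Step 3: W^2 = 1.293281e+07 * 1.21016e-16 * 0.754 = 1.18007e-09
Step 4: W = sqrt(1.18007e-09) = 3.435e-05 cm = 0.3435 um

0.3435


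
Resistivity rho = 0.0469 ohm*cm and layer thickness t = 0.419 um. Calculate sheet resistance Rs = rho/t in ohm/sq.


Step 1: Convert thickness to cm: t = 0.419 um = 4.1900e-05 cm
Step 2: Rs = rho / t = 0.0469 / 4.1900e-05
Step 3: Rs = 1119.3 ohm/sq

1119.3


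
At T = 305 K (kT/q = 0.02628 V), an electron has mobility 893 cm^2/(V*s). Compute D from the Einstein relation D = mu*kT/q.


Step 1: D = mu * (kT/q)
Step 2: D = 893 * 0.02628
Step 3: D = 23.47 cm^2/s

23.47


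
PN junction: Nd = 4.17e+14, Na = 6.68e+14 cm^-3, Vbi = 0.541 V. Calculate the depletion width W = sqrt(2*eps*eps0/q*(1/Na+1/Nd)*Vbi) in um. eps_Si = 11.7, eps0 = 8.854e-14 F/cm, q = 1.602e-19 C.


Step 1: 1/Na + 1/Nd = 1/6.68e+14 + 1/4.17e+14 = 3.89509e-15
Step 2: 2*eps*eps0/q = 2*11.7*8.854e-14/1.602e-19 = 1.293281e+07
Step 3: W^2 = 1.293281e+07 * 3.89509e-15 * 0.541 = 2.72526e-08
Step 4: W = sqrt(2.72526e-08) = 1.651e-04 cm = 1.651 um

1.651


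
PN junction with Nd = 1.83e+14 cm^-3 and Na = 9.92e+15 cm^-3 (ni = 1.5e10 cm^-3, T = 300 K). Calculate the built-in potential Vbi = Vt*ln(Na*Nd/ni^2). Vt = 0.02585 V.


Step 1: Compute Na*Nd/ni^2 = 9.92e+15 * 1.83e+14 / (1.5e10)^2 = 8.0683e+09
Step 2: ln(8.0683e+09) = 22.8112
Step 3: Vbi = 0.02585 * 22.8112 = 0.59 V

0.59


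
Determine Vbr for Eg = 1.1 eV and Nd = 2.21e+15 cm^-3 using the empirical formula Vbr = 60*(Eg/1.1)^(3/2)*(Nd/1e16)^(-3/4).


Step 1: Eg/1.1 = 1.1/1.1 = 1.000000
Step 2: (Eg/1.1)^1.5 = 1.000000^1.5 = 1.000000
Step 3: (Nd/1e16)^(-0.75) = (0.221)^(-0.75) = 3.102457
Step 4: Vbr = 60 * 1.000000 * 3.102457 = 186.1 V

186.1


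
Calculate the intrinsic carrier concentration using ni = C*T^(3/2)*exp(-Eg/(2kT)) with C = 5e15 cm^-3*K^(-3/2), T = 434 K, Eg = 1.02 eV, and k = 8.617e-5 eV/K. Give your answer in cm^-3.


Step 1: Compute kT = 8.617e-5 * 434 = 0.03739778 eV
Step 2: Exponent = -Eg/(2kT) = -1.02/(2*0.03739778) = -13.63717
Step 3: T^(3/2) = 434^1.5 = 9041.38
Step 4: ni = 5e15 * 9041.38 * exp(-13.63717) = 5.40e+13 cm^-3

5.40e+13


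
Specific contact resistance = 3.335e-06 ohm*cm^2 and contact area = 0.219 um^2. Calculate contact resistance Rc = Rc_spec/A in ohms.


Step 1: Convert area to cm^2: 0.219 um^2 = 2.1900e-09 cm^2
Step 2: Rc = Rc_spec / A = 3.335e-06 / 2.1900e-09
Step 3: Rc = 1.52e+03 ohms

1.52e+03


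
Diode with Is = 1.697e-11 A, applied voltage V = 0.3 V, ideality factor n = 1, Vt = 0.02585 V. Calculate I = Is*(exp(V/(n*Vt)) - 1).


Step 1: V/(n*Vt) = 0.3/(1*0.02585) = 11.6054
Step 2: exp(11.6054) = 1.0969e+05
Step 3: I = 1.697e-11 * (1.0969e+05 - 1) = 1.86e-06 A

1.86e-06


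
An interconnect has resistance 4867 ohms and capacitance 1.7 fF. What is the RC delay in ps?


Step 1: tau = R * C
Step 2: tau = 4867 * 1.7 fF = 4867 * 1.7e-15 F
Step 3: tau = 8.2739e-12 s = 8.2739 ps

8.2739


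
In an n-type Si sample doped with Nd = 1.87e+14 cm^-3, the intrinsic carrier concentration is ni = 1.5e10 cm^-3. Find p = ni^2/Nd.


Step 1: Since Nd >> ni, n ≈ Nd = 1.87e+14 cm^-3
Step 2: p = ni^2 / n = (1.5e10)^2 / 1.87e+14
Step 3: p = 2.25e20 / 1.87e+14 = 1.20e+06 cm^-3

1.20e+06


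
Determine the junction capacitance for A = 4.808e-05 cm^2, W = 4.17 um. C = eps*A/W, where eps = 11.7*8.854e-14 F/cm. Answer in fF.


Step 1: eps_Si = 11.7 * 8.854e-14 = 1.035918e-12 F/cm
Step 2: W in cm = 4.17 * 1e-4 = 4.17e-04 cm
Step 3: C = 1.035918e-12 * 4.808e-05 / 4.17e-04 = 1.194411e-13 F
Step 4: C = 119.44 fF

119.44


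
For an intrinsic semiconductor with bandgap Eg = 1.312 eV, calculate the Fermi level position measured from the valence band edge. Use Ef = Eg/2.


Step 1: For an intrinsic semiconductor, the Fermi level sits at midgap.
Step 2: Ef = Eg / 2 = 1.312 / 2 = 0.656 eV

0.656


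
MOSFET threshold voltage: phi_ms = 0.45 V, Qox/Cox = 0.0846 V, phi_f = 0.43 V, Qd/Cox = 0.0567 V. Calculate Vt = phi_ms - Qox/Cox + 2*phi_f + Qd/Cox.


Step 1: Vt = phi_ms - Qox/Cox + 2*phi_f + Qd/Cox
Step 2: Vt = 0.45 - 0.0846 + 2*0.43 + 0.0567
Step 3: Vt = 0.45 - 0.0846 + 0.86 + 0.0567
Step 4: Vt = 1.2821 V

1.2821


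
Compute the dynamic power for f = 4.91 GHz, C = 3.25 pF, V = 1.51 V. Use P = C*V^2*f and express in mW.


Step 1: V^2 = 1.51^2 = 2.2801 V^2
Step 2: P = C*V^2*f = 3.25e-12 F * 2.2801 * 4.91e9 Hz
Step 3: P = 3.638469575e-02 W
Step 4: P = 36.385 mW

36.385


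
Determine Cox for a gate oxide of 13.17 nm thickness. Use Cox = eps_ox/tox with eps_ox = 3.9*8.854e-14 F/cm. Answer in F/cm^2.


Step 1: eps_ox = 3.9 * 8.854e-14 = 3.45306e-13 F/cm
Step 2: tox in cm = 13.17 nm * 1e-7 = 1.3170e-06 cm
Step 3: Cox = 3.45306e-13 / 1.3170e-06 = 2.62e-07 F/cm^2

2.62e-07


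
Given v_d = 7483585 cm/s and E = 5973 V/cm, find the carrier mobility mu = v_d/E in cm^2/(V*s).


Step 1: mu = v_d / E
Step 2: mu = 7483585 / 5973
Step 3: mu = 1252.9 cm^2/(V*s)

1252.9


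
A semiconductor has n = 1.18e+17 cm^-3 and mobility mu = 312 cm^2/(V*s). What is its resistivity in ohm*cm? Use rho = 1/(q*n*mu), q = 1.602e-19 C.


Step 1: sigma = q * n * mu = 1.602e-19 * 1.18e+17 * 312 = 5.89792e+00 S/cm
Step 2: rho = 1 / sigma = 1 / 5.89792e+00 = 0.1696 ohm*cm

0.1696


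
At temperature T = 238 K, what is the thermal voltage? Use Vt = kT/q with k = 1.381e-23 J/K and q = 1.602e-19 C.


Step 1: kT = 1.381e-23 * 238 = 3.28678e-21 J
Step 2: Vt = kT/q = 3.28678e-21 / 1.602e-19
Step 3: Vt = 0.02052 V

0.02052


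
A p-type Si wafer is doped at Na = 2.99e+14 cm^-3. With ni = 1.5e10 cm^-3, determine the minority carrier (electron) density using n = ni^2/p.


Step 1: Majority hole concentration p ≈ Na = 2.99e+14 cm^-3
Step 2: n = ni^2 / Na = (1.5e10)^2 / 2.99e+14
Step 3: n = 7.53e+05 cm^-3

7.53e+05


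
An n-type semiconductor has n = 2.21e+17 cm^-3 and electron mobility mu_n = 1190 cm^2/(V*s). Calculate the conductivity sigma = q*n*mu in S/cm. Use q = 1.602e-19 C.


Step 1: sigma = q * n * mu
Step 2: sigma = 1.602e-19 * 2.21e+17 * 1190
Step 3: sigma = 4.213e+01 S/cm

4.213e+01


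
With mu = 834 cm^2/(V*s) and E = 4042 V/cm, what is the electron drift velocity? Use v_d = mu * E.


Step 1: v_d = mu * E
Step 2: v_d = 834 * 4042 = 3371028
Step 3: v_d = 3.37e+06 cm/s

3.37e+06


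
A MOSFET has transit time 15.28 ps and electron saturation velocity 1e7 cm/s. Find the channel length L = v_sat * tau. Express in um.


Step 1: tau in seconds = 15.28 ps * 1e-12 = 1.5280e-11 s
Step 2: L = v_sat * tau = 1e7 * 1.5280e-11 = 1.5280e-04 cm
Step 3: L in um = 1.5280e-04 * 1e4 = 1.528 um

1.528


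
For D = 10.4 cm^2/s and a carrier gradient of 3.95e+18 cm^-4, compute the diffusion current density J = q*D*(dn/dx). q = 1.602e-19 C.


Step 1: J = q * D * (dn/dx)
Step 2: J = 1.602e-19 * 10.4 * 3.95e+18
Step 3: J = 6.58e+00 A/cm^2

6.58e+00


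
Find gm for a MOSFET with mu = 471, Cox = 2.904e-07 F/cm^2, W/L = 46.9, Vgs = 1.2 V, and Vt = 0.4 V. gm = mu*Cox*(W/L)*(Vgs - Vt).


Step 1: Vov = Vgs - Vt = 1.2 - 0.4 = 0.8 V
Step 2: gm = mu * Cox * (W/L) * Vov
Step 3: gm = 471 * 2.904e-07 * 46.9 * 0.8 = 5.13e-03 S

5.13e-03


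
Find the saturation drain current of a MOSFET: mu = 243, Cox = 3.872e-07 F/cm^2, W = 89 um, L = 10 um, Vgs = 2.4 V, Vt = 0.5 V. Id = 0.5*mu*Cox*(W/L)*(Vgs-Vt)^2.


Step 1: Overdrive voltage Vov = Vgs - Vt = 2.4 - 0.5 = 1.9 V
Step 2: W/L = 89/10 = 8.9
Step 3: Id = 0.5 * 243 * 3.872e-07 * 8.9 * 1.9^2
Step 4: Id = 1.51e-03 A

1.51e-03


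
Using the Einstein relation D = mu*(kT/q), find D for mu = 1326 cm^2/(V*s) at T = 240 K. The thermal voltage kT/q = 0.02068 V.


Step 1: D = mu * (kT/q)
Step 2: D = 1326 * 0.02068
Step 3: D = 27.42 cm^2/s

27.42


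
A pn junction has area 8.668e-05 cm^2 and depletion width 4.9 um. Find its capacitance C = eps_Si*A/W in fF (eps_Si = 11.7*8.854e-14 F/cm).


Step 1: eps_Si = 11.7 * 8.854e-14 = 1.035918e-12 F/cm
Step 2: W in cm = 4.9 * 1e-4 = 4.90e-04 cm
Step 3: C = 1.035918e-12 * 8.668e-05 / 4.90e-04 = 1.832518e-13 F
Step 4: C = 183.25 fF

183.25


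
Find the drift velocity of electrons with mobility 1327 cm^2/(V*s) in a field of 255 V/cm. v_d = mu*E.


Step 1: v_d = mu * E
Step 2: v_d = 1327 * 255 = 338385
Step 3: v_d = 3.38e+05 cm/s

3.38e+05


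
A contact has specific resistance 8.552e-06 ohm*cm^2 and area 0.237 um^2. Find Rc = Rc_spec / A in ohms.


Step 1: Convert area to cm^2: 0.237 um^2 = 2.3700e-09 cm^2
Step 2: Rc = Rc_spec / A = 8.552e-06 / 2.3700e-09
Step 3: Rc = 3.61e+03 ohms

3.61e+03


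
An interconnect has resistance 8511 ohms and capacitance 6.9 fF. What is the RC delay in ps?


Step 1: tau = R * C
Step 2: tau = 8511 * 6.9 fF = 8511 * 6.9e-15 F
Step 3: tau = 5.87259e-11 s = 58.7259 ps

58.7259


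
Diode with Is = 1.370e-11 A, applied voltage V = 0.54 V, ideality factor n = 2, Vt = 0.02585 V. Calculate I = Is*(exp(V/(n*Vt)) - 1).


Step 1: V/(n*Vt) = 0.54/(2*0.02585) = 10.4449
Step 2: exp(10.4449) = 3.4369e+04
Step 3: I = 1.370e-11 * (3.4369e+04 - 1) = 4.71e-07 A

4.71e-07


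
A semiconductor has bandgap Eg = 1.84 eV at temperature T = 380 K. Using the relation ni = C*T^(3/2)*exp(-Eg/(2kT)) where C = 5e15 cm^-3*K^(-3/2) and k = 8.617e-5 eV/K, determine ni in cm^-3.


Step 1: Compute kT = 8.617e-5 * 380 = 0.0327446 eV
Step 2: Exponent = -Eg/(2kT) = -1.84/(2*0.0327446) = -28.09624
Step 3: T^(3/2) = 380^1.5 = 7407.56
Step 4: ni = 5e15 * 7407.56 * exp(-28.09624) = 2.33e+07 cm^-3

2.33e+07


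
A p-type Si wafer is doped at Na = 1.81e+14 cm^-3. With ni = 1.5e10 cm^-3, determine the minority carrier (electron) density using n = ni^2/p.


Step 1: Majority hole concentration p ≈ Na = 1.81e+14 cm^-3
Step 2: n = ni^2 / Na = (1.5e10)^2 / 1.81e+14
Step 3: n = 1.24e+06 cm^-3

1.24e+06


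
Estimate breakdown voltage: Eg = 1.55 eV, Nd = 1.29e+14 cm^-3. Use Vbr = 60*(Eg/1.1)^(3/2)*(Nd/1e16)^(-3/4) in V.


Step 1: Eg/1.1 = 1.55/1.1 = 1.409091
Step 2: (Eg/1.1)^1.5 = 1.409091^1.5 = 1.672663
Step 3: (Nd/1e16)^(-0.75) = (0.0129)^(-0.75) = 26.125085
Step 4: Vbr = 60 * 1.672663 * 26.125085 = 2621.9 V

2621.9


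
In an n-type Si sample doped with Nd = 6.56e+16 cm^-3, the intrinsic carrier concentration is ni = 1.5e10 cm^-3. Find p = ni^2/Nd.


Step 1: Since Nd >> ni, n ≈ Nd = 6.56e+16 cm^-3
Step 2: p = ni^2 / n = (1.5e10)^2 / 6.56e+16
Step 3: p = 2.25e20 / 6.56e+16 = 3.43e+03 cm^-3

3.43e+03


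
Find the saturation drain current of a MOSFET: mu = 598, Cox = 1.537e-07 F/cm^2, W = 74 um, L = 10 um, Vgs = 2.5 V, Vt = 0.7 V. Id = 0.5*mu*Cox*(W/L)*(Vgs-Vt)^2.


Step 1: Overdrive voltage Vov = Vgs - Vt = 2.5 - 0.7 = 1.8 V
Step 2: W/L = 74/10 = 7.4
Step 3: Id = 0.5 * 598 * 1.537e-07 * 7.4 * 1.8^2
Step 4: Id = 1.10e-03 A

1.10e-03


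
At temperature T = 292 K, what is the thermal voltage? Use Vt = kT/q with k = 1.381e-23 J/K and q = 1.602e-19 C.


Step 1: kT = 1.381e-23 * 292 = 4.03252e-21 J
Step 2: Vt = kT/q = 4.03252e-21 / 1.602e-19
Step 3: Vt = 0.02517 V

0.02517


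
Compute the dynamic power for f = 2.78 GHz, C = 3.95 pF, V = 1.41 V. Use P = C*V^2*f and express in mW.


Step 1: V^2 = 1.41^2 = 1.9881 V^2
Step 2: P = C*V^2*f = 3.95e-12 F * 1.9881 * 2.78e9 Hz
Step 3: P = 2.18313261e-02 W
Step 4: P = 21.831 mW

21.831


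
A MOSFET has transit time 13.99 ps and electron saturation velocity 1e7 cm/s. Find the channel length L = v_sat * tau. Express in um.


Step 1: tau in seconds = 13.99 ps * 1e-12 = 1.3990e-11 s
Step 2: L = v_sat * tau = 1e7 * 1.3990e-11 = 1.3990e-04 cm
Step 3: L in um = 1.3990e-04 * 1e4 = 1.399 um

1.399


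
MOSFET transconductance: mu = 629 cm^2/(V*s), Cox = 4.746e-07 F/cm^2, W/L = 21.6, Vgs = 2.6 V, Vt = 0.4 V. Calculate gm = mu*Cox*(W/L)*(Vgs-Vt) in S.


Step 1: Vov = Vgs - Vt = 2.6 - 0.4 = 2.2 V
Step 2: gm = mu * Cox * (W/L) * Vov
Step 3: gm = 629 * 4.746e-07 * 21.6 * 2.2 = 1.42e-02 S

1.42e-02


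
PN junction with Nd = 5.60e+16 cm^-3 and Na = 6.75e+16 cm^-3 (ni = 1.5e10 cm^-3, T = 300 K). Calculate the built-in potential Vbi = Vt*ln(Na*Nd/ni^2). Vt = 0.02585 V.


Step 1: Compute Na*Nd/ni^2 = 6.75e+16 * 5.60e+16 / (1.5e10)^2 = 1.6800e+13
Step 2: ln(1.6800e+13) = 30.4524
Step 3: Vbi = 0.02585 * 30.4524 = 0.787 V

0.787


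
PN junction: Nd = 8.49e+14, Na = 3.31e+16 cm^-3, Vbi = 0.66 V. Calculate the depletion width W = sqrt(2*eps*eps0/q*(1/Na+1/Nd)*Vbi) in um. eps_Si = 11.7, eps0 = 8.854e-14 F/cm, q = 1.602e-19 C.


Step 1: 1/Na + 1/Nd = 1/3.31e+16 + 1/8.49e+14 = 1.20807e-15
Step 2: 2*eps*eps0/q = 2*11.7*8.854e-14/1.602e-19 = 1.293281e+07
Step 3: W^2 = 1.293281e+07 * 1.20807e-15 * 0.66 = 1.03117e-08
Step 4: W = sqrt(1.03117e-08) = 1.015e-04 cm = 1.015 um

1.015


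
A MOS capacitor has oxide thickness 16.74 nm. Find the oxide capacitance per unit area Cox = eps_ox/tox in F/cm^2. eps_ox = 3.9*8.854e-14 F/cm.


Step 1: eps_ox = 3.9 * 8.854e-14 = 3.45306e-13 F/cm
Step 2: tox in cm = 16.74 nm * 1e-7 = 1.6740e-06 cm
Step 3: Cox = 3.45306e-13 / 1.6740e-06 = 2.06e-07 F/cm^2

2.06e-07


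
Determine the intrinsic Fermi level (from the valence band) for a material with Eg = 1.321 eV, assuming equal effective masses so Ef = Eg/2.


Step 1: For an intrinsic semiconductor, the Fermi level sits at midgap.
Step 2: Ef = Eg / 2 = 1.321 / 2 = 0.6605 eV

0.6605


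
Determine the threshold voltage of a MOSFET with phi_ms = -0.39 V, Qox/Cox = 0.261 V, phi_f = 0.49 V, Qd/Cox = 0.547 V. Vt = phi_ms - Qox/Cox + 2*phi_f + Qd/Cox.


Step 1: Vt = phi_ms - Qox/Cox + 2*phi_f + Qd/Cox
Step 2: Vt = -0.39 - 0.261 + 2*0.49 + 0.547
Step 3: Vt = -0.39 - 0.261 + 0.98 + 0.547
Step 4: Vt = 0.876 V

0.876


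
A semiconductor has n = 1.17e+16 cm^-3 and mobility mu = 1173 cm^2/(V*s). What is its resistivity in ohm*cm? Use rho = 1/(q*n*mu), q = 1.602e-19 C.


Step 1: sigma = q * n * mu = 1.602e-19 * 1.17e+16 * 1173 = 2.19860e+00 S/cm
Step 2: rho = 1 / sigma = 1 / 2.19860e+00 = 0.4548 ohm*cm

0.4548


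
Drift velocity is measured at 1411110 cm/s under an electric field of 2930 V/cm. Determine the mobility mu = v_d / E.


Step 1: mu = v_d / E
Step 2: mu = 1411110 / 2930
Step 3: mu = 481.61 cm^2/(V*s)

481.61


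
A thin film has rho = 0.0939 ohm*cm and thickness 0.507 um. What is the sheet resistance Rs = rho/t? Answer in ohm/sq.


Step 1: Convert thickness to cm: t = 0.507 um = 5.0700e-05 cm
Step 2: Rs = rho / t = 0.0939 / 5.0700e-05
Step 3: Rs = 1852.1 ohm/sq

1852.1


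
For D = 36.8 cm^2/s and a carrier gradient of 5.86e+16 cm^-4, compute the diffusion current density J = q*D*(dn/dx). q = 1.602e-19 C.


Step 1: J = q * D * (dn/dx)
Step 2: J = 1.602e-19 * 36.8 * 5.86e+16
Step 3: J = 3.45e-01 A/cm^2

3.45e-01


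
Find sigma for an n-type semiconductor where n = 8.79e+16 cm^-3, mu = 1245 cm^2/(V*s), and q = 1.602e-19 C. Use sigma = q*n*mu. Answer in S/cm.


Step 1: sigma = q * n * mu
Step 2: sigma = 1.602e-19 * 8.79e+16 * 1245
Step 3: sigma = 1.753e+01 S/cm

1.753e+01


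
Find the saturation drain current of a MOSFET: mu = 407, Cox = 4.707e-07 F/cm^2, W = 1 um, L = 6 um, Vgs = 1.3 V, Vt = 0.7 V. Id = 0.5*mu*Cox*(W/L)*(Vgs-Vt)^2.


Step 1: Overdrive voltage Vov = Vgs - Vt = 1.3 - 0.7 = 0.6 V
Step 2: W/L = 1/6 = 0.166667
Step 3: Id = 0.5 * 407 * 4.707e-07 * 0.166667 * 0.6^2
Step 4: Id = 5.75e-06 A

5.75e-06


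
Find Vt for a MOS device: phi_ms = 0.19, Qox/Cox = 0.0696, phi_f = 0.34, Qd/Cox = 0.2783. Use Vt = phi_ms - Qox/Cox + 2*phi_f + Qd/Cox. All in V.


Step 1: Vt = phi_ms - Qox/Cox + 2*phi_f + Qd/Cox
Step 2: Vt = 0.19 - 0.0696 + 2*0.34 + 0.2783
Step 3: Vt = 0.19 - 0.0696 + 0.68 + 0.2783
Step 4: Vt = 1.0787 V

1.0787


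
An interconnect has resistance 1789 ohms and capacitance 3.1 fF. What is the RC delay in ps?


Step 1: tau = R * C
Step 2: tau = 1789 * 3.1 fF = 1789 * 3.1e-15 F
Step 3: tau = 5.5459e-12 s = 5.5459 ps

5.5459


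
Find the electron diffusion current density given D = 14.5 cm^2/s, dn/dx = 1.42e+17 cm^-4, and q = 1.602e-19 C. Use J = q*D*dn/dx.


Step 1: J = q * D * (dn/dx)
Step 2: J = 1.602e-19 * 14.5 * 1.42e+17
Step 3: J = 3.30e-01 A/cm^2

3.30e-01


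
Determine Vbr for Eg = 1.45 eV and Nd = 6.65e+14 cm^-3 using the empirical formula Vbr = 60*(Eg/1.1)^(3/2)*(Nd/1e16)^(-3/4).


Step 1: Eg/1.1 = 1.45/1.1 = 1.318182
Step 2: (Eg/1.1)^1.5 = 1.318182^1.5 = 1.513433
Step 3: (Nd/1e16)^(-0.75) = (0.0665)^(-0.75) = 7.636314
Step 4: Vbr = 60 * 1.513433 * 7.636314 = 693.4 V

693.4


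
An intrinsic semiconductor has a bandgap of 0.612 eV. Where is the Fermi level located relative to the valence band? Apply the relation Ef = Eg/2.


Step 1: For an intrinsic semiconductor, the Fermi level sits at midgap.
Step 2: Ef = Eg / 2 = 0.612 / 2 = 0.306 eV

0.306
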